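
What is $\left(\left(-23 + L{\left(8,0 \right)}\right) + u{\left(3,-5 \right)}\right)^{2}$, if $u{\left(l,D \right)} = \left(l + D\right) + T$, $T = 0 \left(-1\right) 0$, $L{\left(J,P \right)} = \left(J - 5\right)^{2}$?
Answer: $256$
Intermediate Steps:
$L{\left(J,P \right)} = \left(-5 + J\right)^{2}$
$T = 0$ ($T = 0 \cdot 0 = 0$)
$u{\left(l,D \right)} = D + l$ ($u{\left(l,D \right)} = \left(l + D\right) + 0 = \left(D + l\right) + 0 = D + l$)
$\left(\left(-23 + L{\left(8,0 \right)}\right) + u{\left(3,-5 \right)}\right)^{2} = \left(\left(-23 + \left(-5 + 8\right)^{2}\right) + \left(-5 + 3\right)\right)^{2} = \left(\left(-23 + 3^{2}\right) - 2\right)^{2} = \left(\left(-23 + 9\right) - 2\right)^{2} = \left(-14 - 2\right)^{2} = \left(-16\right)^{2} = 256$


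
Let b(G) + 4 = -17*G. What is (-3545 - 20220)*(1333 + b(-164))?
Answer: -97840505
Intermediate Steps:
b(G) = -4 - 17*G
(-3545 - 20220)*(1333 + b(-164)) = (-3545 - 20220)*(1333 + (-4 - 17*(-164))) = -23765*(1333 + (-4 + 2788)) = -23765*(1333 + 2784) = -23765*4117 = -97840505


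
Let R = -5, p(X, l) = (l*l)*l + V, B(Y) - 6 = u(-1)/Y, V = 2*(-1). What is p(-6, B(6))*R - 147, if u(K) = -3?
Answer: -7751/8 ≈ -968.88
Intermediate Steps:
V = -2
B(Y) = 6 - 3/Y
p(X, l) = -2 + l**3 (p(X, l) = (l*l)*l - 2 = l**2*l - 2 = l**3 - 2 = -2 + l**3)
p(-6, B(6))*R - 147 = (-2 + (6 - 3/6)**3)*(-5) - 147 = (-2 + (6 - 3*1/6)**3)*(-5) - 147 = (-2 + (6 - 1/2)**3)*(-5) - 147 = (-2 + (11/2)**3)*(-5) - 147 = (-2 + 1331/8)*(-5) - 147 = (1315/8)*(-5) - 147 = -6575/8 - 147 = -7751/8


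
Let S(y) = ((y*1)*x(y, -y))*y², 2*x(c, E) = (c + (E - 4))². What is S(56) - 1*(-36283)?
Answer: 1441211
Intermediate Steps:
x(c, E) = (-4 + E + c)²/2 (x(c, E) = (c + (E - 4))²/2 = (c + (-4 + E))²/2 = (-4 + E + c)²/2)
S(y) = 8*y³ (S(y) = ((y*1)*((-4 - y + y)²/2))*y² = (y*((½)*(-4)²))*y² = (y*((½)*16))*y² = (y*8)*y² = (8*y)*y² = 8*y³)
S(56) - 1*(-36283) = 8*56³ - 1*(-36283) = 8*175616 + 36283 = 1404928 + 36283 = 1441211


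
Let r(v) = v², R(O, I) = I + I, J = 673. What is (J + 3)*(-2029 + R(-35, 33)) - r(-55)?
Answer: -1330013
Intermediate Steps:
R(O, I) = 2*I
(J + 3)*(-2029 + R(-35, 33)) - r(-55) = (673 + 3)*(-2029 + 2*33) - 1*(-55)² = 676*(-2029 + 66) - 1*3025 = 676*(-1963) - 3025 = -1326988 - 3025 = -1330013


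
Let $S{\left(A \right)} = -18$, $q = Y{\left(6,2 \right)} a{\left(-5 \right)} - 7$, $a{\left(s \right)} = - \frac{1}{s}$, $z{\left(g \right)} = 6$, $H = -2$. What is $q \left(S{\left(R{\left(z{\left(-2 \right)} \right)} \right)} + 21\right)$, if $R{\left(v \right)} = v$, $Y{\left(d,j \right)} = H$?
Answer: $- \frac{111}{5} \approx -22.2$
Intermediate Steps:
$Y{\left(d,j \right)} = -2$
$q = - \frac{37}{5}$ ($q = - 2 \left(- \frac{1}{-5}\right) - 7 = - 2 \left(\left(-1\right) \left(- \frac{1}{5}\right)\right) - 7 = \left(-2\right) \frac{1}{5} - 7 = - \frac{2}{5} - 7 = - \frac{37}{5} \approx -7.4$)
$q \left(S{\left(R{\left(z{\left(-2 \right)} \right)} \right)} + 21\right) = - \frac{37 \left(-18 + 21\right)}{5} = \left(- \frac{37}{5}\right) 3 = - \frac{111}{5}$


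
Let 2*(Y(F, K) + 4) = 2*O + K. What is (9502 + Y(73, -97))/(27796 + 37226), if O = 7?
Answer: 18913/130044 ≈ 0.14544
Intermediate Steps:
Y(F, K) = 3 + K/2 (Y(F, K) = -4 + (2*7 + K)/2 = -4 + (14 + K)/2 = -4 + (7 + K/2) = 3 + K/2)
(9502 + Y(73, -97))/(27796 + 37226) = (9502 + (3 + (½)*(-97)))/(27796 + 37226) = (9502 + (3 - 97/2))/65022 = (9502 - 91/2)*(1/65022) = (18913/2)*(1/65022) = 18913/130044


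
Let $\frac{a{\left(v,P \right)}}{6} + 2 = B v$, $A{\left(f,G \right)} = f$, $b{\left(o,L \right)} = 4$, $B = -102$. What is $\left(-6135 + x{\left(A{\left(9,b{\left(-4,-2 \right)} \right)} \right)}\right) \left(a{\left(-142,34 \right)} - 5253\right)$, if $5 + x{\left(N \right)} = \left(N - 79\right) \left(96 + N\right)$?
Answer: $-1101310110$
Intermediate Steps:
$a{\left(v,P \right)} = -12 - 612 v$ ($a{\left(v,P \right)} = -12 + 6 \left(- 102 v\right) = -12 - 612 v$)
$x{\left(N \right)} = -5 + \left(-79 + N\right) \left(96 + N\right)$ ($x{\left(N \right)} = -5 + \left(N - 79\right) \left(96 + N\right) = -5 + \left(-79 + N\right) \left(96 + N\right)$)
$\left(-6135 + x{\left(A{\left(9,b{\left(-4,-2 \right)} \right)} \right)}\right) \left(a{\left(-142,34 \right)} - 5253\right) = \left(-6135 + \left(-7589 + 9^{2} + 17 \cdot 9\right)\right) \left(\left(-12 - -86904\right) - 5253\right) = \left(-6135 + \left(-7589 + 81 + 153\right)\right) \left(\left(-12 + 86904\right) - 5253\right) = \left(-6135 - 7355\right) \left(86892 - 5253\right) = \left(-13490\right) 81639 = -1101310110$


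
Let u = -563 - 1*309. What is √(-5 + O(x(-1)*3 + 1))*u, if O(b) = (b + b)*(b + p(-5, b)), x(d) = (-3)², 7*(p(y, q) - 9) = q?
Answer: -872*√2291 ≈ -41738.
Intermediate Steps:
p(y, q) = 9 + q/7
x(d) = 9
O(b) = 2*b*(9 + 8*b/7) (O(b) = (b + b)*(b + (9 + b/7)) = (2*b)*(9 + 8*b/7) = 2*b*(9 + 8*b/7))
u = -872 (u = -563 - 309 = -872)
√(-5 + O(x(-1)*3 + 1))*u = √(-5 + 2*(9*3 + 1)*(63 + 8*(9*3 + 1))/7)*(-872) = √(-5 + 2*(27 + 1)*(63 + 8*(27 + 1))/7)*(-872) = √(-5 + (2/7)*28*(63 + 8*28))*(-872) = √(-5 + (2/7)*28*(63 + 224))*(-872) = √(-5 + (2/7)*28*287)*(-872) = √(-5 + 2296)*(-872) = √2291*(-872) = -872*√2291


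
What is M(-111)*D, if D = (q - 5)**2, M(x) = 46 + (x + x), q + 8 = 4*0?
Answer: -29744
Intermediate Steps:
q = -8 (q = -8 + 4*0 = -8 + 0 = -8)
M(x) = 46 + 2*x
D = 169 (D = (-8 - 5)**2 = (-13)**2 = 169)
M(-111)*D = (46 + 2*(-111))*169 = (46 - 222)*169 = -176*169 = -29744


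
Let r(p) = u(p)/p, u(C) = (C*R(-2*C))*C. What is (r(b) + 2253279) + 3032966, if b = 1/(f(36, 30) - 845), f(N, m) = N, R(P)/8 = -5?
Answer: 4276572245/809 ≈ 5.2862e+6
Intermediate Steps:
R(P) = -40 (R(P) = 8*(-5) = -40)
u(C) = -40*C**2 (u(C) = (C*(-40))*C = (-40*C)*C = -40*C**2)
b = -1/809 (b = 1/(36 - 845) = 1/(-809) = -1/809 ≈ -0.0012361)
r(p) = -40*p (r(p) = (-40*p**2)/p = -40*p)
(r(b) + 2253279) + 3032966 = (-40*(-1/809) + 2253279) + 3032966 = (40/809 + 2253279) + 3032966 = 1822902751/809 + 3032966 = 4276572245/809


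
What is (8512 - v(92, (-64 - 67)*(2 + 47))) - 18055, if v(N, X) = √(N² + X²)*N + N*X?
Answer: 581005 - 460*√1648481 ≈ -9603.7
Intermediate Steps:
v(N, X) = N*X + N*√(N² + X²) (v(N, X) = N*√(N² + X²) + N*X = N*X + N*√(N² + X²))
(8512 - v(92, (-64 - 67)*(2 + 47))) - 18055 = (8512 - 92*((-64 - 67)*(2 + 47) + √(92² + ((-64 - 67)*(2 + 47))²))) - 18055 = (8512 - 92*(-131*49 + √(8464 + (-131*49)²))) - 18055 = (8512 - 92*(-6419 + √(8464 + (-6419)²))) - 18055 = (8512 - 92*(-6419 + √(8464 + 41203561))) - 18055 = (8512 - 92*(-6419 + √41212025)) - 18055 = (8512 - 92*(-6419 + 5*√1648481)) - 18055 = (8512 - (-590548 + 460*√1648481)) - 18055 = (8512 + (590548 - 460*√1648481)) - 18055 = (599060 - 460*√1648481) - 18055 = 581005 - 460*√1648481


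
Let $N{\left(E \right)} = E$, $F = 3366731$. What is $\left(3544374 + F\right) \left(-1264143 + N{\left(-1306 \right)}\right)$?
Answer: $-8745650911145$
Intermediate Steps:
$\left(3544374 + F\right) \left(-1264143 + N{\left(-1306 \right)}\right) = \left(3544374 + 3366731\right) \left(-1264143 - 1306\right) = 6911105 \left(-1265449\right) = -8745650911145$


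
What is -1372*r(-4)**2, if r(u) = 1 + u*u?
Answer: -396508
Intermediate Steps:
r(u) = 1 + u**2
-1372*r(-4)**2 = -1372*(1 + (-4)**2)**2 = -1372*(1 + 16)**2 = -1372*17**2 = -1372*289 = -396508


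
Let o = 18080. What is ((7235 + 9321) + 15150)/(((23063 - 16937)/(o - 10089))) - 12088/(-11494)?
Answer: 728056076053/17603061 ≈ 41360.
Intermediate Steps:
((7235 + 9321) + 15150)/(((23063 - 16937)/(o - 10089))) - 12088/(-11494) = ((7235 + 9321) + 15150)/(((23063 - 16937)/(18080 - 10089))) - 12088/(-11494) = (16556 + 15150)/((6126/7991)) - 12088*(-1/11494) = 31706/((6126*(1/7991))) + 6044/5747 = 31706/(6126/7991) + 6044/5747 = 31706*(7991/6126) + 6044/5747 = 126681323/3063 + 6044/5747 = 728056076053/17603061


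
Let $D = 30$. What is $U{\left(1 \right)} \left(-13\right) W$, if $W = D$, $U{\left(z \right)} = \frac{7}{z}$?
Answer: $-2730$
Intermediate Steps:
$W = 30$
$U{\left(1 \right)} \left(-13\right) W = \frac{7}{1} \left(-13\right) 30 = 7 \cdot 1 \left(-13\right) 30 = 7 \left(-13\right) 30 = \left(-91\right) 30 = -2730$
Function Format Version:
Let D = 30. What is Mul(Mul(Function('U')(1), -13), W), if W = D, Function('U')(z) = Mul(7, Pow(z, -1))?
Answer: -2730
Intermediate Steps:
W = 30
Mul(Mul(Function('U')(1), -13), W) = Mul(Mul(Mul(7, Pow(1, -1)), -13), 30) = Mul(Mul(Mul(7, 1), -13), 30) = Mul(Mul(7, -13), 30) = Mul(-91, 30) = -2730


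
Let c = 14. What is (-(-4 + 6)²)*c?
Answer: -56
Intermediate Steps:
(-(-4 + 6)²)*c = -(-4 + 6)²*14 = -1*2²*14 = -1*4*14 = -4*14 = -56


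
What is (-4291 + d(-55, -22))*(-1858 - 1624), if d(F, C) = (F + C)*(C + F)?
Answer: -5703516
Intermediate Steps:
d(F, C) = (C + F)**2 (d(F, C) = (C + F)*(C + F) = (C + F)**2)
(-4291 + d(-55, -22))*(-1858 - 1624) = (-4291 + (-22 - 55)**2)*(-1858 - 1624) = (-4291 + (-77)**2)*(-3482) = (-4291 + 5929)*(-3482) = 1638*(-3482) = -5703516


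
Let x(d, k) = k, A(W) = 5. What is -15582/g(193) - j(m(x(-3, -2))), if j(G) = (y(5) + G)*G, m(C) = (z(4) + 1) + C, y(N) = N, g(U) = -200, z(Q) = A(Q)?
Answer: 4191/100 ≈ 41.910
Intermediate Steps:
z(Q) = 5
m(C) = 6 + C (m(C) = (5 + 1) + C = 6 + C)
j(G) = G*(5 + G) (j(G) = (5 + G)*G = G*(5 + G))
-15582/g(193) - j(m(x(-3, -2))) = -15582/(-200) - (6 - 2)*(5 + (6 - 2)) = -15582*(-1/200) - 4*(5 + 4) = 7791/100 - 4*9 = 7791/100 - 1*36 = 7791/100 - 36 = 4191/100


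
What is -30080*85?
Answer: -2556800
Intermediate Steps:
-30080*85 = -1*2556800 = -2556800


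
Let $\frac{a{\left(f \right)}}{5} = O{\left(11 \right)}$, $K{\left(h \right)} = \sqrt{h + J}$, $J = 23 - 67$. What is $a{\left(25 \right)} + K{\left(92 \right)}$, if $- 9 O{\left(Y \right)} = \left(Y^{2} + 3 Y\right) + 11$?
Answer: $- \frac{275}{3} + 4 \sqrt{3} \approx -84.739$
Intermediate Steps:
$J = -44$
$K{\left(h \right)} = \sqrt{-44 + h}$ ($K{\left(h \right)} = \sqrt{h - 44} = \sqrt{-44 + h}$)
$O{\left(Y \right)} = - \frac{11}{9} - \frac{Y}{3} - \frac{Y^{2}}{9}$ ($O{\left(Y \right)} = - \frac{\left(Y^{2} + 3 Y\right) + 11}{9} = - \frac{11 + Y^{2} + 3 Y}{9} = - \frac{11}{9} - \frac{Y}{3} - \frac{Y^{2}}{9}$)
$a{\left(f \right)} = - \frac{275}{3}$ ($a{\left(f \right)} = 5 \left(- \frac{11}{9} - \frac{11}{3} - \frac{11^{2}}{9}\right) = 5 \left(- \frac{11}{9} - \frac{11}{3} - \frac{121}{9}\right) = 5 \left(- \frac{55}{3}\right) = - \frac{275}{3}$)
$a{\left(25 \right)} + K{\left(92 \right)} = - \frac{275}{3} + \sqrt{-44 + 92} = - \frac{275}{3} + \sqrt{48} = - \frac{275}{3} + 4 \sqrt{3}$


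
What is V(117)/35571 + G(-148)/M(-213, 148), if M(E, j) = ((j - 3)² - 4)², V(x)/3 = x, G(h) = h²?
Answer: 51959961325/5239400102937 ≈ 0.0099172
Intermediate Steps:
V(x) = 3*x
M(E, j) = (-4 + (-3 + j)²)² (M(E, j) = ((-3 + j)² - 4)² = (-4 + (-3 + j)²)²)
V(117)/35571 + G(-148)/M(-213, 148) = (3*117)/35571 + (-148)²/((-4 + (-3 + 148)²)²) = 351*(1/35571) + 21904/((-4 + 145²)²) = 117/11857 + 21904/((-4 + 21025)²) = 117/11857 + 21904/(21021²) = 117/11857 + 21904/441882441 = 51959961325/5239400102937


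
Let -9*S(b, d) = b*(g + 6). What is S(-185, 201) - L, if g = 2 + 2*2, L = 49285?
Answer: -147115/3 ≈ -49038.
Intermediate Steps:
g = 6 (g = 2 + 4 = 6)
S(b, d) = -4*b/3 (S(b, d) = -b*(6 + 6)/9 = -b*12/9 = -4*b/3)
S(-185, 201) - L = -4/3*(-185) - 1*49285 = 740/3 - 49285 = -147115/3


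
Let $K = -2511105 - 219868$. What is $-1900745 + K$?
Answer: $-4631718$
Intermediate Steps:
$K = -2730973$
$-1900745 + K = -1900745 - 2730973 = -4631718$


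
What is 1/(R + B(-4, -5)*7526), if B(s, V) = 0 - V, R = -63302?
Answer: -1/25672 ≈ -3.8953e-5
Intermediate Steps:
B(s, V) = -V
1/(R + B(-4, -5)*7526) = 1/(-63302 - 1*(-5)*7526) = 1/(-63302 + 5*7526) = 1/(-63302 + 37630) = 1/(-25672) = -1/25672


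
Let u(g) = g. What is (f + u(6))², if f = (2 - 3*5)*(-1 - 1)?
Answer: 1024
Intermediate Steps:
f = 26 (f = (2 - 15)*(-2) = -13*(-2) = 26)
(f + u(6))² = (26 + 6)² = 32² = 1024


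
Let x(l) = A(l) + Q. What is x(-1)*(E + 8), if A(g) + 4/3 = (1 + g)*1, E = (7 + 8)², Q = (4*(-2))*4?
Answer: -23300/3 ≈ -7766.7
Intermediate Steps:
Q = -32 (Q = -8*4 = -32)
E = 225 (E = 15² = 225)
A(g) = -⅓ + g (A(g) = -4/3 + (1 + g)*1 = -4/3 + (1 + g) = -⅓ + g)
x(l) = -97/3 + l (x(l) = (-⅓ + l) - 32 = -97/3 + l)
x(-1)*(E + 8) = (-97/3 - 1)*(225 + 8) = -100/3*233 = -23300/3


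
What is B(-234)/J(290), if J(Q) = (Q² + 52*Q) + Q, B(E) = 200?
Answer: 20/9947 ≈ 0.0020107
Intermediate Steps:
J(Q) = Q² + 53*Q
B(-234)/J(290) = 200/((290*(53 + 290))) = 200/((290*343)) = 200/99470 = 200*(1/99470) = 20/9947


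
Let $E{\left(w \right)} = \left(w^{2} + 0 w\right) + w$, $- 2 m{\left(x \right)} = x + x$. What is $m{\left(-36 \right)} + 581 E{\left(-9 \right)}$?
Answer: $41868$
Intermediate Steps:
$m{\left(x \right)} = - x$ ($m{\left(x \right)} = - \frac{x + x}{2} = - \frac{2 x}{2} = - x$)
$E{\left(w \right)} = w + w^{2}$ ($E{\left(w \right)} = \left(w^{2} + 0\right) + w = w^{2} + w = w + w^{2}$)
$m{\left(-36 \right)} + 581 E{\left(-9 \right)} = \left(-1\right) \left(-36\right) + 581 \left(- 9 \left(1 - 9\right)\right) = 36 + 581 \left(\left(-9\right) \left(-8\right)\right) = 36 + 581 \cdot 72 = 36 + 41832 = 41868$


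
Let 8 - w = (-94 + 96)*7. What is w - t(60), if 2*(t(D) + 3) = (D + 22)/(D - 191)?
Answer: -352/131 ≈ -2.6870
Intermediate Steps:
w = -6 (w = 8 - (-94 + 96)*7 = 8 - 2*7 = 8 - 1*14 = 8 - 14 = -6)
t(D) = -3 + (22 + D)/(2*(-191 + D)) (t(D) = -3 + ((D + 22)/(D - 191))/2 = -3 + ((22 + D)/(-191 + D))/2 = -3 + (22 + D)/(2*(-191 + D)))
w - t(60) = -6 - (1168 - 5*60)/(2*(-191 + 60)) = -6 - (1168 - 300)/(2*(-131)) = -6 - (-1)*868/(2*131) = -6 - 1*(-434/131) = -6 + 434/131 = -352/131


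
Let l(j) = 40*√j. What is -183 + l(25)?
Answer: 17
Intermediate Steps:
-183 + l(25) = -183 + 40*√25 = -183 + 40*5 = -183 + 200 = 17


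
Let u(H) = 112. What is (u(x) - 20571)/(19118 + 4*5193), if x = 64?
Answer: -20459/39890 ≈ -0.51289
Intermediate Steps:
(u(x) - 20571)/(19118 + 4*5193) = (112 - 20571)/(19118 + 4*5193) = -20459/(19118 + 20772) = -20459/39890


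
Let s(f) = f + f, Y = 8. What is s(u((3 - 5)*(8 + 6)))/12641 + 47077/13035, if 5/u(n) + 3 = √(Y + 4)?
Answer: 595230707/164775435 + 20*√3/37923 ≈ 3.6133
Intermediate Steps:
u(n) = 5/(-3 + 2*√3) (u(n) = 5/(-3 + √(8 + 4)) = 5/(-3 + √12) = 5/(-3 + 2*√3))
s(f) = 2*f
s(u((3 - 5)*(8 + 6)))/12641 + 47077/13035 = (2*(5 + 10*√3/3))/12641 + 47077/13035 = (10 + 20*√3/3)*(1/12641) + 47077*(1/13035) = (10/12641 + 20*√3/37923) + 47077/13035 = 595230707/164775435 + 20*√3/37923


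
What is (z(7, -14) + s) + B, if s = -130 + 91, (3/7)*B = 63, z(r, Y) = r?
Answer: 115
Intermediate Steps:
B = 147 (B = (7/3)*63 = 147)
s = -39
(z(7, -14) + s) + B = (7 - 39) + 147 = -32 + 147 = 115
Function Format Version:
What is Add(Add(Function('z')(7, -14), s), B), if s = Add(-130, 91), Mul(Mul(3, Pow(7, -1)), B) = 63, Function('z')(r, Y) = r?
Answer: 115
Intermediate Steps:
B = 147 (B = Mul(Rational(7, 3), 63) = 147)
s = -39
Add(Add(Function('z')(7, -14), s), B) = Add(Add(7, -39), 147) = Add(-32, 147) = 115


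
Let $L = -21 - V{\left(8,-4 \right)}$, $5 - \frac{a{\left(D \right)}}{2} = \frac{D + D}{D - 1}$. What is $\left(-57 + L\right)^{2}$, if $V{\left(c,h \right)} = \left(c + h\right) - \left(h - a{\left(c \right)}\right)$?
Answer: $\frac{409600}{49} \approx 8359.2$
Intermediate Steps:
$a{\left(D \right)} = 10 - \frac{4 D}{-1 + D}$ ($a{\left(D \right)} = 10 - 2 \frac{D + D}{D - 1} = 10 - 2 \frac{2 D}{-1 + D} = 10 - \frac{4 D}{-1 + D}$)
$V{\left(c,h \right)} = c + \frac{2 \left(-5 + 3 c\right)}{-1 + c}$ ($V{\left(c,h \right)} = \left(c + h\right) - \left(h - \frac{2 \left(-5 + 3 c\right)}{-1 + c}\right) = c + \frac{2 \left(-5 + 3 c\right)}{-1 + c}$)
$L = - \frac{241}{7}$ ($L = -21 - \frac{-10 + 8^{2} + 5 \cdot 8}{-1 + 8} = -21 - \frac{-10 + 64 + 40}{7} = -21 - \frac{1}{7} \cdot 94 = -21 - \frac{94}{7} = - \frac{241}{7} \approx -34.429$)
$\left(-57 + L\right)^{2} = \left(-57 - \frac{241}{7}\right)^{2} = \left(- \frac{640}{7}\right)^{2} = \frac{409600}{49}$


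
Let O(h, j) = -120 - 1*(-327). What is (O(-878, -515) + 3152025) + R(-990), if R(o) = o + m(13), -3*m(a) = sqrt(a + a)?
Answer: 3151242 - sqrt(26)/3 ≈ 3.1512e+6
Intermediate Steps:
m(a) = -sqrt(2)*sqrt(a)/3 (m(a) = -sqrt(a + a)/3 = -sqrt(2)*sqrt(a)/3)
O(h, j) = 207 (O(h, j) = -120 + 327 = 207)
R(o) = o - sqrt(26)/3 (R(o) = o - sqrt(2)*sqrt(13)/3 = o - sqrt(26)/3)
(O(-878, -515) + 3152025) + R(-990) = (207 + 3152025) + (-990 - sqrt(26)/3) = 3152232 + (-990 - sqrt(26)/3) = 3151242 - sqrt(26)/3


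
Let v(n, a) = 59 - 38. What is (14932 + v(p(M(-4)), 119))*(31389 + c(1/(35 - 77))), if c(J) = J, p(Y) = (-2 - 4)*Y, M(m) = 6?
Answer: 19713093161/42 ≈ 4.6936e+8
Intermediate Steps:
p(Y) = -6*Y
v(n, a) = 21
(14932 + v(p(M(-4)), 119))*(31389 + c(1/(35 - 77))) = (14932 + 21)*(31389 + 1/(35 - 77)) = 14953*(31389 + 1/(-42)) = 14953*(31389 - 1/42) = 14953*(1318337/42) = 19713093161/42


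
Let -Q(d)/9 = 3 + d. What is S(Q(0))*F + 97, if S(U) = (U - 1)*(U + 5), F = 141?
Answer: 86953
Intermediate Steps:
Q(d) = -27 - 9*d (Q(d) = -9*(3 + d) = -27 - 9*d)
S(U) = (-1 + U)*(5 + U)
S(Q(0))*F + 97 = (-5 + (-27 - 9*0)² + 4*(-27 - 9*0))*141 + 97 = (-5 + (-27 + 0)² + 4*(-27 + 0))*141 + 97 = (-5 + (-27)² + 4*(-27))*141 + 97 = (-5 + 729 - 108)*141 + 97 = 616*141 + 97 = 86856 + 97 = 86953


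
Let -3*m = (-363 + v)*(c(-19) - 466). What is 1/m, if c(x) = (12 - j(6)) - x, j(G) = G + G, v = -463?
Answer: -1/123074 ≈ -8.1252e-6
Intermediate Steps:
j(G) = 2*G
c(x) = -x (c(x) = (12 - 2*6) - x = (12 - 1*12) - x = (12 - 12) - x = 0 - x = -x)
m = -123074 (m = -(-363 - 463)*(-1*(-19) - 466)/3 = -(-826)*(19 - 466)/3 = -(-826)*(-447)/3 = -1/3*369222 = -123074)
1/m = 1/(-123074) = -1/123074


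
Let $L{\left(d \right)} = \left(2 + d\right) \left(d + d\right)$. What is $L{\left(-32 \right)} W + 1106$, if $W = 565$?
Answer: $1085906$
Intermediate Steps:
$L{\left(d \right)} = 2 d \left(2 + d\right)$ ($L{\left(d \right)} = \left(2 + d\right) 2 d = 2 d \left(2 + d\right)$)
$L{\left(-32 \right)} W + 1106 = 2 \left(-32\right) \left(2 - 32\right) 565 + 1106 = 2 \left(-32\right) \left(-30\right) 565 + 1106 = 1920 \cdot 565 + 1106 = 1084800 + 1106 = 1085906$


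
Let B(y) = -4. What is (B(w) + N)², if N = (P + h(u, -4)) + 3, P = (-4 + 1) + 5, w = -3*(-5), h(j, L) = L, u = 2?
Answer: 9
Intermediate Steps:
w = 15
P = 2 (P = -3 + 5 = 2)
N = 1 (N = (2 - 4) + 3 = -2 + 3 = 1)
(B(w) + N)² = (-4 + 1)² = (-3)² = 9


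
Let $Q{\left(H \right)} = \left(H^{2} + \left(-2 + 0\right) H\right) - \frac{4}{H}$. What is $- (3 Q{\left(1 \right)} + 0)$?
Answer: $15$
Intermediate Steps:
$Q{\left(H \right)} = H^{2} - \frac{4}{H} - 2 H$ ($Q{\left(H \right)} = \left(H^{2} - 2 H\right) - \frac{4}{H} = H^{2} - \frac{4}{H} - 2 H$)
$- (3 Q{\left(1 \right)} + 0) = - (3 \frac{-4 + 1^{2} \left(-2 + 1\right)}{1} + 0) = - (3 \cdot 1 \left(-4 + 1 \left(-1\right)\right) + 0) = - (3 \cdot 1 \left(-4 - 1\right) + 0) = - (3 \cdot 1 \left(-5\right) + 0) = - (3 \left(-5\right) + 0) = - (-15 + 0) = \left(-1\right) \left(-15\right) = 15$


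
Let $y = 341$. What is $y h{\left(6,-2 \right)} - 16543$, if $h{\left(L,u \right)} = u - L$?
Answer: $-19271$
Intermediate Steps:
$y h{\left(6,-2 \right)} - 16543 = 341 \left(-2 - 6\right) - 16543 = 341 \left(-8\right) - 16543 = -2728 - 16543 = -19271$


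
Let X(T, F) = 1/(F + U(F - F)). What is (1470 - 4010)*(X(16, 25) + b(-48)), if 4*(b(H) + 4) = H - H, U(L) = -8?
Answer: 170180/17 ≈ 10011.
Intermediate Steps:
b(H) = -4 (b(H) = -4 + (H - H)/4 = -4 + (¼)*0 = -4 + 0 = -4)
X(T, F) = 1/(-8 + F) (X(T, F) = 1/(F - 8) = 1/(-8 + F))
(1470 - 4010)*(X(16, 25) + b(-48)) = (1470 - 4010)*(1/(-8 + 25) - 4) = -2540*(1/17 - 4) = -2540*(-67/17) = 170180/17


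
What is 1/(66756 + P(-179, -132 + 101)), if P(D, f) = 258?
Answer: 1/67014 ≈ 1.4922e-5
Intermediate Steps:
1/(66756 + P(-179, -132 + 101)) = 1/(66756 + 258) = 1/67014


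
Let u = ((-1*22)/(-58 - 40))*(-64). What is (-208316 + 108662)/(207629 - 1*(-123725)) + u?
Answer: -119078131/8118173 ≈ -14.668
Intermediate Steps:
u = -704/49 (u = -22/(-98)*(-64) = -22*(-1/98)*(-64) = (11/49)*(-64) = -704/49 ≈ -14.367)
(-208316 + 108662)/(207629 - 1*(-123725)) + u = (-208316 + 108662)/(207629 - 1*(-123725)) - 704/49 = -99654/(207629 + 123725) - 704/49 = -99654/331354 - 704/49 = -99654*1/331354 - 704/49 = -49827/165677 - 704/49 = -119078131/8118173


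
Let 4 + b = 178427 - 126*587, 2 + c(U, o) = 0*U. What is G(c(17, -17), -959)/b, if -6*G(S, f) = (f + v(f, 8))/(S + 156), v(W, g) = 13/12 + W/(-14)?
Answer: 10673/1158263568 ≈ 9.2147e-6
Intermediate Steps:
c(U, o) = -2 (c(U, o) = -2 + 0*U = -2 + 0 = -2)
v(W, g) = 13/12 - W/14 (v(W, g) = 13*(1/12) + W*(-1/14) = 13/12 - W/14)
b = 104461 (b = -4 + (178427 - 126*587) = -4 + (178427 - 1*73962) = -4 + (178427 - 73962) = -4 + 104465 = 104461)
G(S, f) = -(13/12 + 13*f/14)/(6*(156 + S)) (G(S, f) = -(f + (13/12 - f/14))/(6*(S + 156)) = -(13/12 + 13*f/14)/(6*(156 + S)))
G(c(17, -17), -959)/b = (13*(-7 - 6*(-959))/(504*(156 - 2)))/104461 = ((13/504)*(-7 + 5754)/154)*(1/104461) = ((13/504)*(1/154)*5747)*(1/104461) = (10673/11088)*(1/104461) = 10673/1158263568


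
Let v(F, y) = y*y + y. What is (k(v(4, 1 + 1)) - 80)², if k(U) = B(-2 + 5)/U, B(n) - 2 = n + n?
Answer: 55696/9 ≈ 6188.4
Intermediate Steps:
B(n) = 2 + 2*n (B(n) = 2 + (n + n) = 2 + 2*n)
v(F, y) = y + y² (v(F, y) = y² + y = y + y²)
k(U) = 8/U (k(U) = (2 + 2*(-2 + 5))/U = (2 + 2*3)/U = (2 + 6)/U = 8/U)
(k(v(4, 1 + 1)) - 80)² = (8/(((1 + 1)*(1 + (1 + 1)))) - 80)² = (8/((2*(1 + 2))) - 80)² = (8/((2*3)) - 80)² = (8/6 - 80)² = (8*(⅙) - 80)² = (4/3 - 80)² = (-236/3)² = 55696/9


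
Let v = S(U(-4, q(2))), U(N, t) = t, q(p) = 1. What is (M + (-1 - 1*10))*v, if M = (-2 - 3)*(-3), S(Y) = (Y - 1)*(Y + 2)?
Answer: 0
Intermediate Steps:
S(Y) = (-1 + Y)*(2 + Y)
v = 0 (v = -2 + 1 + 1² = -2 + 1 + 1 = 0)
M = 15 (M = -5*(-3) = 15)
(M + (-1 - 1*10))*v = (15 + (-1 - 1*10))*0 = (15 + (-1 - 10))*0 = (15 - 11)*0 = 4*0 = 0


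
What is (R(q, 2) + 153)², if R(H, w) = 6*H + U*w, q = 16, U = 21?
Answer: 84681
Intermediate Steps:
R(H, w) = 6*H + 21*w
(R(q, 2) + 153)² = ((6*16 + 21*2) + 153)² = ((96 + 42) + 153)² = (138 + 153)² = 291² = 84681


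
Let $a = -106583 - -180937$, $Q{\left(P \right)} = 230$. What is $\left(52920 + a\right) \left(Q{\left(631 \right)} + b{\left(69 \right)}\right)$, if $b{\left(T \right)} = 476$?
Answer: $89855444$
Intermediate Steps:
$a = 74354$ ($a = -106583 + 180937 = 74354$)
$\left(52920 + a\right) \left(Q{\left(631 \right)} + b{\left(69 \right)}\right) = \left(52920 + 74354\right) \left(230 + 476\right) = 127274 \cdot 706 = 89855444$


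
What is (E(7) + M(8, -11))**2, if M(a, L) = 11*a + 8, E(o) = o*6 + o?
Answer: 21025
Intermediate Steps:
E(o) = 7*o (E(o) = 6*o + o = 7*o)
M(a, L) = 8 + 11*a
(E(7) + M(8, -11))**2 = (7*7 + (8 + 11*8))**2 = (49 + (8 + 88))**2 = (49 + 96)**2 = 145**2 = 21025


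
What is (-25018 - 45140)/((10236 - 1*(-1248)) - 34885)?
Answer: 70158/23401 ≈ 2.9981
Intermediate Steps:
(-25018 - 45140)/((10236 - 1*(-1248)) - 34885) = -70158/((10236 + 1248) - 34885) = -70158/(11484 - 34885) = -70158/(-23401) = -70158*(-1/23401) = 70158/23401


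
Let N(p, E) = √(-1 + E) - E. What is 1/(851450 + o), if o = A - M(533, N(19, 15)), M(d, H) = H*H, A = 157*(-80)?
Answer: 838651/703335487201 - 30*√14/703335487201 ≈ 1.1922e-6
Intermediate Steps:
A = -12560
M(d, H) = H²
o = -12560 - (-15 + √14)² (o = -12560 - (√(-1 + 15) - 1*15)² = -12560 - (√14 - 15)² = -12560 - (-15 + √14)² ≈ -12687.)
1/(851450 + o) = 1/(851450 + (-12799 + 30*√14)) = 1/(838651 + 30*√14)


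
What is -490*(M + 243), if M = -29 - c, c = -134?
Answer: -170520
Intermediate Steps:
M = 105 (M = -29 - 1*(-134) = -29 + 134 = 105)
-490*(M + 243) = -490*(105 + 243) = -490*348 = -170520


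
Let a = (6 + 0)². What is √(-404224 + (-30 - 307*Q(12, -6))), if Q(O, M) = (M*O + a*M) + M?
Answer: 2*I*√78499 ≈ 560.35*I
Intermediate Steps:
a = 36 (a = 6² = 36)
Q(O, M) = 37*M + M*O (Q(O, M) = (M*O + 36*M) + M = (36*M + M*O) + M = 37*M + M*O)
√(-404224 + (-30 - 307*Q(12, -6))) = √(-404224 + (-30 - (-1842)*(37 + 12))) = √(-404224 + (-30 - (-1842)*49)) = √(-404224 + (-30 - 307*(-294))) = √(-404224 + (-30 + 90258)) = √(-404224 + 90228) = √(-313996) = 2*I*√78499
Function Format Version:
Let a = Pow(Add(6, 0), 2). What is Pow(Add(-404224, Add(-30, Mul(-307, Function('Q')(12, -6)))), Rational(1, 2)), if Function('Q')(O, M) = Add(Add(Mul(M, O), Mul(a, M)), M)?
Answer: Mul(2, I, Pow(78499, Rational(1, 2))) ≈ Mul(560.35, I)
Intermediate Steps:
a = 36 (a = Pow(6, 2) = 36)
Function('Q')(O, M) = Add(Mul(37, M), Mul(M, O)) (Function('Q')(O, M) = Add(Add(Mul(M, O), Mul(36, M)), M) = Add(Add(Mul(36, M), Mul(M, O)), M) = Add(Mul(37, M), Mul(M, O)))
Pow(Add(-404224, Add(-30, Mul(-307, Function('Q')(12, -6)))), Rational(1, 2)) = Pow(Add(-404224, Add(-30, Mul(-307, Mul(-6, Add(37, 12))))), Rational(1, 2)) = Pow(Add(-404224, Add(-30, Mul(-307, Mul(-6, 49)))), Rational(1, 2)) = Pow(Add(-404224, Add(-30, Mul(-307, -294))), Rational(1, 2)) = Pow(Add(-404224, Add(-30, 90258)), Rational(1, 2)) = Pow(Add(-404224, 90228), Rational(1, 2)) = Pow(-313996, Rational(1, 2)) = Mul(2, I, Pow(78499, Rational(1, 2)))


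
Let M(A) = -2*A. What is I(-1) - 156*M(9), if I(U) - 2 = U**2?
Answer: 2811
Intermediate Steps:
I(U) = 2 + U**2
I(-1) - 156*M(9) = (2 + (-1)**2) - (-312)*9 = (2 + 1) - 156*(-18) = 3 + 2808 = 2811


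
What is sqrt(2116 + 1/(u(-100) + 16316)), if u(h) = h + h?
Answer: sqrt(137394770253)/8058 ≈ 46.000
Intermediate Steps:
u(h) = 2*h
sqrt(2116 + 1/(u(-100) + 16316)) = sqrt(2116 + 1/(2*(-100) + 16316)) = sqrt(2116 + 1/(-200 + 16316)) = sqrt(2116 + 1/16116) = sqrt(34101457/16116) = sqrt(137394770253)/8058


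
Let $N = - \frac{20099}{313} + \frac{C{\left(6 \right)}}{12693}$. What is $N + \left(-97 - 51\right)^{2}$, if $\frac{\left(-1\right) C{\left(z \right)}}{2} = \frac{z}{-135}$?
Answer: $\frac{3904536697057}{178780905} \approx 21840.0$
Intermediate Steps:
$C{\left(z \right)} = \frac{2 z}{135}$ ($C{\left(z \right)} = - 2 \frac{z}{-135} = - 2 z \left(- \frac{1}{135}\right) = - 2 \left(- \frac{z}{135}\right) = \frac{2 z}{135}$)
$N = - \frac{11480246063}{178780905}$ ($N = - \frac{20099}{313} + \frac{\frac{2}{135} \cdot 6}{12693} = \left(-20099\right) \frac{1}{313} + \frac{4}{45} \cdot \frac{1}{12693} = - \frac{20099}{313} + \frac{4}{571185} = - \frac{11480246063}{178780905} \approx -64.214$)
$N + \left(-97 - 51\right)^{2} = - \frac{11480246063}{178780905} + \left(-97 - 51\right)^{2} = - \frac{11480246063}{178780905} + \left(-148\right)^{2} = - \frac{11480246063}{178780905} + 21904 = \frac{3904536697057}{178780905}$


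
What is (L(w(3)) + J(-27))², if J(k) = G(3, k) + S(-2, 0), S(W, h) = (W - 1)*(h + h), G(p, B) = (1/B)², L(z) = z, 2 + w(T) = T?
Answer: 532900/531441 ≈ 1.0027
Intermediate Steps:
w(T) = -2 + T
G(p, B) = B⁻²
S(W, h) = 2*h*(-1 + W) (S(W, h) = (-1 + W)*(2*h) = 2*h*(-1 + W))
J(k) = k⁻² (J(k) = k⁻² + 2*0*(-1 - 2) = k⁻² + 2*0*(-3) = k⁻² + 0 = k⁻²)
(L(w(3)) + J(-27))² = ((-2 + 3) + (-27)⁻²)² = (1 + 1/729)² = (730/729)² = 532900/531441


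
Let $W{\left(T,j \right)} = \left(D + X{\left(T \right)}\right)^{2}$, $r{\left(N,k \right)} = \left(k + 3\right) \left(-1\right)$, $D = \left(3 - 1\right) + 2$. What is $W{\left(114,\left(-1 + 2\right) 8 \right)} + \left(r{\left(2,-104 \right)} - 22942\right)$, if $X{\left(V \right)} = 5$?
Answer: $-22760$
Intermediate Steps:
$D = 4$ ($D = 2 + 2 = 4$)
$r{\left(N,k \right)} = -3 - k$ ($r{\left(N,k \right)} = \left(3 + k\right) \left(-1\right) = -3 - k$)
$W{\left(T,j \right)} = 81$ ($W{\left(T,j \right)} = \left(4 + 5\right)^{2} = 9^{2} = 81$)
$W{\left(114,\left(-1 + 2\right) 8 \right)} + \left(r{\left(2,-104 \right)} - 22942\right) = 81 - 22841 = -22760$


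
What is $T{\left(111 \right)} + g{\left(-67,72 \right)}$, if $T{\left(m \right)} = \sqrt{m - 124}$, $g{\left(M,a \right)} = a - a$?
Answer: $i \sqrt{13} \approx 3.6056 i$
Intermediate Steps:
$g{\left(M,a \right)} = 0$
$T{\left(m \right)} = \sqrt{-124 + m}$
$T{\left(111 \right)} + g{\left(-67,72 \right)} = \sqrt{-124 + 111} + 0 = \sqrt{-13} + 0 = i \sqrt{13} + 0 = i \sqrt{13}$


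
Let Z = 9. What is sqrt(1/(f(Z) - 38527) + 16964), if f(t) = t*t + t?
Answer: sqrt(86722020511)/2261 ≈ 130.25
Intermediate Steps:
f(t) = t + t**2 (f(t) = t**2 + t = t + t**2)
sqrt(1/(f(Z) - 38527) + 16964) = sqrt(1/(9*(1 + 9) - 38527) + 16964) = sqrt(1/(9*10 - 38527) + 16964) = sqrt(1/(90 - 38527) + 16964) = sqrt(1/(-38437) + 16964) = sqrt(-1/38437 + 16964) = sqrt(652045267/38437) = sqrt(86722020511)/2261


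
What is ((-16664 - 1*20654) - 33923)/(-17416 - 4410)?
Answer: 71241/21826 ≈ 3.2640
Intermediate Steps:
((-16664 - 1*20654) - 33923)/(-17416 - 4410) = ((-16664 - 20654) - 33923)/(-21826) = (-37318 - 33923)*(-1/21826) = -71241*(-1/21826) = 71241/21826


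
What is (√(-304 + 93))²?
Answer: -211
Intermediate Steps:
(√(-304 + 93))² = (√(-211))² = (I*√211)² = -211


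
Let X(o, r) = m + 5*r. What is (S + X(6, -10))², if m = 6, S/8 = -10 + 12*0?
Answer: 15376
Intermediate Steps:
S = -80 (S = 8*(-10 + 12*0) = 8*(-10 + 0) = 8*(-10) = -80)
X(o, r) = 6 + 5*r
(S + X(6, -10))² = (-80 + (6 + 5*(-10)))² = (-80 + (6 - 50))² = (-80 - 44)² = (-124)² = 15376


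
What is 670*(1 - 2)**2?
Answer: 670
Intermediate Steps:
670*(1 - 2)**2 = 670*(-1)**2 = 670*1 = 670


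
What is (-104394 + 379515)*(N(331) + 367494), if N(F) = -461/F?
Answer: 33465733021413/331 ≈ 1.0110e+11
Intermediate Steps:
(-104394 + 379515)*(N(331) + 367494) = (-104394 + 379515)*(-461/331 + 367494) = 275121*(-461*1/331 + 367494) = 275121*(-461/331 + 367494) = 275121*(121640053/331) = 33465733021413/331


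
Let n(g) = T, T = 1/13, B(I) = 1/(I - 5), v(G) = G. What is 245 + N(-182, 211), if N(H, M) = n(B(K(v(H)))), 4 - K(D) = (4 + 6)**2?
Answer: 3186/13 ≈ 245.08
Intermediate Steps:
K(D) = -96 (K(D) = 4 - (4 + 6)**2 = 4 - 1*10**2 = 4 - 1*100 = 4 - 100 = -96)
B(I) = 1/(-5 + I)
T = 1/13 ≈ 0.076923
n(g) = 1/13
N(H, M) = 1/13
245 + N(-182, 211) = 245 + 1/13 = 3186/13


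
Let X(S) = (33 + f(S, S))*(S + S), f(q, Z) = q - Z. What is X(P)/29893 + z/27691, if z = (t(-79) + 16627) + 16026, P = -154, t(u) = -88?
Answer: 692014221/827767063 ≈ 0.83600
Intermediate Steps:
z = 32565 (z = (-88 + 16627) + 16026 = 16539 + 16026 = 32565)
X(S) = 66*S (X(S) = (33 + (S - S))*(S + S) = (33 + 0)*(2*S) = 33*(2*S) = 66*S)
X(P)/29893 + z/27691 = (66*(-154))/29893 + 32565/27691 = -10164*1/29893 + 32565*(1/27691) = -10164/29893 + 32565/27691 = 692014221/827767063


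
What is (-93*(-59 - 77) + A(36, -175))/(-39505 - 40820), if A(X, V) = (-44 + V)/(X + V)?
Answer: -586097/3721725 ≈ -0.15748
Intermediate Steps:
A(X, V) = (-44 + V)/(V + X)
(-93*(-59 - 77) + A(36, -175))/(-39505 - 40820) = (-93*(-59 - 77) + (-44 - 175)/(-175 + 36))/(-39505 - 40820) = (-93*(-136) - 219/(-139))/(-80325) = (12648 - 1/139*(-219))*(-1/80325) = (12648 + 219/139)*(-1/80325) = (1758291/139)*(-1/80325) = -586097/3721725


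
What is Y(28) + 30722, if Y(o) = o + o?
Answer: 30778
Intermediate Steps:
Y(o) = 2*o
Y(28) + 30722 = 2*28 + 30722 = 56 + 30722 = 30778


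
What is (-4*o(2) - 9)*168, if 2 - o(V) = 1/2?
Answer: -2520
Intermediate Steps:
o(V) = 3/2 (o(V) = 2 - 1/2 = 2 - 1*½ = 2 - ½ = 3/2)
(-4*o(2) - 9)*168 = (-4*3/2 - 9)*168 = (-6 - 9)*168 = -15*168 = -2520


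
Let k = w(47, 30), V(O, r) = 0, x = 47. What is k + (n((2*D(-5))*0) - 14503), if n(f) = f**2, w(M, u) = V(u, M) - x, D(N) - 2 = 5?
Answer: -14550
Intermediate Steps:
D(N) = 7 (D(N) = 2 + 5 = 7)
w(M, u) = -47 (w(M, u) = 0 - 1*47 = 0 - 47 = -47)
k = -47
k + (n((2*D(-5))*0) - 14503) = -47 + (((2*7)*0)**2 - 14503) = -47 + ((14*0)**2 - 14503) = -47 + (0**2 - 14503) = -47 + (0 - 14503) = -47 - 14503 = -14550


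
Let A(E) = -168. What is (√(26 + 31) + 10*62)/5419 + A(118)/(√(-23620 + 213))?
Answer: 620/5419 + √57/5419 + 168*I*√23407/23407 ≈ 0.11581 + 1.0981*I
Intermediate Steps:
(√(26 + 31) + 10*62)/5419 + A(118)/(√(-23620 + 213)) = (√(26 + 31) + 10*62)/5419 - 168/√(-23620 + 213) = (√57 + 620)*(1/5419) - 168*(-I*√23407/23407) = (620 + √57)*(1/5419) - 168*(-I*√23407/23407) = (620/5419 + √57/5419) - (-168)*I*√23407/23407 = (620/5419 + √57/5419) + 168*I*√23407/23407 = 620/5419 + √57/5419 + 168*I*√23407/23407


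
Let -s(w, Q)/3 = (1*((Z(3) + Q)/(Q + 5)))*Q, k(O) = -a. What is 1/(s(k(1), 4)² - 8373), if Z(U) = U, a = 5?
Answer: -9/74573 ≈ -0.00012069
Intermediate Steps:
k(O) = -5 (k(O) = -1*5 = -5)
s(w, Q) = -3*Q*(3 + Q)/(5 + Q) (s(w, Q) = -3*1*((3 + Q)/(Q + 5))*Q = -3*1*((3 + Q)/(5 + Q))*Q = -3*(3 + Q)/(5 + Q)*Q = -3*Q*(3 + Q)/(5 + Q))
1/(s(k(1), 4)² - 8373) = 1/((-3*4*(3 + 4)/(5 + 4))² - 8373) = 1/((-3*4*7/9)² - 8373) = 1/((-3*4*⅑*7)² - 8373) = 1/((-28/3)² - 8373) = 1/(784/9 - 8373) = 1/(-74573/9) = -9/74573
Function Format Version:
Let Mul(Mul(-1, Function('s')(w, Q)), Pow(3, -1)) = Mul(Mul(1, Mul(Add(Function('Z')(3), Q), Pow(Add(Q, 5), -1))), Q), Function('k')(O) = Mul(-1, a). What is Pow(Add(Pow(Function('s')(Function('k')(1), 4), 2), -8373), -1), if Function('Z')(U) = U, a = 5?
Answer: Rational(-9, 74573) ≈ -0.00012069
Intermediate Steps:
Function('k')(O) = -5 (Function('k')(O) = Mul(-1, 5) = -5)
Function('s')(w, Q) = Mul(-3, Q, Pow(Add(5, Q), -1), Add(3, Q)) (Function('s')(w, Q) = Mul(-3, Mul(Mul(1, Mul(Add(3, Q), Pow(Add(Q, 5), -1))), Q)) = Mul(-3, Mul(Mul(1, Mul(Add(3, Q), Pow(Add(5, Q), -1))), Q)) = Mul(-3, Mul(Mul(1, Mul(Pow(Add(5, Q), -1), Add(3, Q))), Q)) = Mul(-3, Mul(Mul(Pow(Add(5, Q), -1), Add(3, Q)), Q)) = Mul(-3, Mul(Q, Pow(Add(5, Q), -1), Add(3, Q))) = Mul(-3, Q, Pow(Add(5, Q), -1), Add(3, Q)))
Pow(Add(Pow(Function('s')(Function('k')(1), 4), 2), -8373), -1) = Pow(Add(Pow(Mul(-3, 4, Pow(Add(5, 4), -1), Add(3, 4)), 2), -8373), -1) = Pow(Add(Pow(Mul(-3, 4, Pow(9, -1), 7), 2), -8373), -1) = Pow(Add(Pow(Mul(-3, 4, Rational(1, 9), 7), 2), -8373), -1) = Pow(Add(Pow(Rational(-28, 3), 2), -8373), -1) = Pow(Add(Rational(784, 9), -8373), -1) = Pow(Rational(-74573, 9), -1) = Rational(-9, 74573)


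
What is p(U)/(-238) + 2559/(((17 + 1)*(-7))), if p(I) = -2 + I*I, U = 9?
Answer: -7369/357 ≈ -20.641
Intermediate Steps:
p(I) = -2 + I**2
p(U)/(-238) + 2559/(((17 + 1)*(-7))) = (-2 + 9**2)/(-238) + 2559/(((17 + 1)*(-7))) = (-2 + 81)*(-1/238) + 2559/((18*(-7))) = 79*(-1/238) + 2559/(-126) = -79/238 + 2559*(-1/126) = -79/238 - 853/42 = -7369/357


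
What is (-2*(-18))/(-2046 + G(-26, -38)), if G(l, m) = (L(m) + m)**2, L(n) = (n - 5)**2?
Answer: 36/3277675 ≈ 1.0983e-5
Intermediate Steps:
L(n) = (-5 + n)**2
G(l, m) = (m + (-5 + m)**2)**2 (G(l, m) = ((-5 + m)**2 + m)**2 = (m + (-5 + m)**2)**2)
(-2*(-18))/(-2046 + G(-26, -38)) = (-2*(-18))/(-2046 + (-38 + (-5 - 38)**2)**2) = 36/(-2046 + (-38 + (-43)**2)**2) = 36/(-2046 + (-38 + 1849)**2) = 36/(-2046 + 1811**2) = 36/(-2046 + 3279721) = 36/3277675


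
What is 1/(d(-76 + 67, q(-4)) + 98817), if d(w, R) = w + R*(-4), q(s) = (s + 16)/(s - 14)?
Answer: 3/296432 ≈ 1.0120e-5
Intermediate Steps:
q(s) = (16 + s)/(-14 + s)
d(w, R) = w - 4*R
1/(d(-76 + 67, q(-4)) + 98817) = 1/(((-76 + 67) - 4*(16 - 4)/(-14 - 4)) + 98817) = 1/((-9 - 4*12/(-18)) + 98817) = 1/((-9 - (-2)*12/9) + 98817) = 1/((-9 - 4*(-⅔)) + 98817) = 1/((-9 + 8/3) + 98817) = 1/(-19/3 + 98817) = 1/(296432/3) = 3/296432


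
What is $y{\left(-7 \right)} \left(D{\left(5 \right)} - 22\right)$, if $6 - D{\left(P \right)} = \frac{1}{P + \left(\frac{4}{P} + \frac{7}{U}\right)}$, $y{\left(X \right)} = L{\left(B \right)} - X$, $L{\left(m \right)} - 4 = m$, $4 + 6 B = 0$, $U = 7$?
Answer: $- \frac{5673}{34} \approx -166.85$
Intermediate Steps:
$B = - \frac{2}{3}$ ($B = - \frac{2}{3} + \frac{1}{6} \cdot 0 = - \frac{2}{3} + 0 = - \frac{2}{3} \approx -0.66667$)
$L{\left(m \right)} = 4 + m$
$y{\left(X \right)} = \frac{10}{3} - X$ ($y{\left(X \right)} = \left(4 - \frac{2}{3}\right) - X = \frac{10}{3} - X$)
$D{\left(P \right)} = 6 - \frac{1}{1 + P + \frac{4}{P}}$ ($D{\left(P \right)} = 6 - \frac{1}{P + \left(\frac{4}{P} + \frac{7}{7}\right)} = 6 - \frac{1}{P + \left(\frac{4}{P} + 7 \cdot \frac{1}{7}\right)} = 6 - \frac{1}{P + \left(\frac{4}{P} + 1\right)} = 6 - \frac{1}{P + \left(1 + \frac{4}{P}\right)} = 6 - \frac{1}{1 + P + \frac{4}{P}}$)
$y{\left(-7 \right)} \left(D{\left(5 \right)} - 22\right) = \left(\frac{10}{3} - -7\right) \left(\frac{24 + 5 \cdot 5 + 6 \cdot 5^{2}}{4 + 5 + 5^{2}} - 22\right) = \left(\frac{10}{3} + 7\right) \left(\frac{24 + 25 + 6 \cdot 25}{4 + 5 + 25} - 22\right) = \frac{31 \left(\frac{24 + 25 + 150}{34} - 22\right)}{3} = \frac{31 \left(\frac{1}{34} \cdot 199 - 22\right)}{3} = \frac{31 \left(\frac{199}{34} - 22\right)}{3} = \frac{31}{3} \left(- \frac{549}{34}\right) = - \frac{5673}{34}$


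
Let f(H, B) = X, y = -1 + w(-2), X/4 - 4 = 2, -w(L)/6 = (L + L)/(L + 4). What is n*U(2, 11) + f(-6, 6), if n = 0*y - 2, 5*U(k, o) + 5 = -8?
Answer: 146/5 ≈ 29.200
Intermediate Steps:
w(L) = -12*L/(4 + L) (w(L) = -6*(L + L)/(L + 4) = -6*2*L/(4 + L) = -12*L/(4 + L))
X = 24 (X = 16 + 4*2 = 16 + 8 = 24)
y = 11 (y = -1 - 12*(-2)/(4 - 2) = -1 - 12*(-2)/2 = -1 - 12*(-2)*½ = -1 + 12 = 11)
U(k, o) = -13/5 (U(k, o) = -1 + (⅕)*(-8) = -1 - 8/5 = -13/5)
f(H, B) = 24
n = -2 (n = 0*11 - 2 = 0 - 2 = -2)
n*U(2, 11) + f(-6, 6) = -2*(-13/5) + 24 = 26/5 + 24 = 146/5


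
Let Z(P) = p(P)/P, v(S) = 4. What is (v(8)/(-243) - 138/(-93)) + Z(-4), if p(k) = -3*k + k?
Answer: -4012/7533 ≈ -0.53259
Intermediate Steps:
p(k) = -2*k
Z(P) = -2 (Z(P) = (-2*P)/P = -2)
(v(8)/(-243) - 138/(-93)) + Z(-4) = (4/(-243) - 138/(-93)) - 2 = (4*(-1/243) - 138*(-1/93)) - 2 = (-4/243 + 46/31) - 2 = 11054/7533 - 2 = -4012/7533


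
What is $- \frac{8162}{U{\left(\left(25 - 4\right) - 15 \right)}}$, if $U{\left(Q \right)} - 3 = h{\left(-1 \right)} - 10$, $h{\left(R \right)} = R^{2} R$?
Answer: $\frac{4081}{4} \approx 1020.3$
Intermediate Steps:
$h{\left(R \right)} = R^{3}$
$U{\left(Q \right)} = -8$ ($U{\left(Q \right)} = 3 - \left(10 - \left(-1\right)^{3}\right) = 3 - 11 = -8$)
$- \frac{8162}{U{\left(\left(25 - 4\right) - 15 \right)}} = - \frac{8162}{-8} = \left(-8162\right) \left(- \frac{1}{8}\right) = \frac{4081}{4}$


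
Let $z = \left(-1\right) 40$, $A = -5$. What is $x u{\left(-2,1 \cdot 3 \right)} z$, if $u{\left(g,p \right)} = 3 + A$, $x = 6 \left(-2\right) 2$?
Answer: $-1920$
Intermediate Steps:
$x = -24$ ($x = \left(-12\right) 2 = -24$)
$z = -40$
$u{\left(g,p \right)} = -2$ ($u{\left(g,p \right)} = 3 - 5 = -2$)
$x u{\left(-2,1 \cdot 3 \right)} z = \left(-24\right) \left(-2\right) \left(-40\right) = 48 \left(-40\right) = -1920$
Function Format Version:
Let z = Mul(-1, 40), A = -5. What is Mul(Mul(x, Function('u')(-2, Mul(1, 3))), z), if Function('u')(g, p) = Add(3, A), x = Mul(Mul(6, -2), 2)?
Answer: -1920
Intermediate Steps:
x = -24 (x = Mul(-12, 2) = -24)
z = -40
Function('u')(g, p) = -2 (Function('u')(g, p) = Add(3, -5) = -2)
Mul(Mul(x, Function('u')(-2, Mul(1, 3))), z) = Mul(Mul(-24, -2), -40) = Mul(48, -40) = -1920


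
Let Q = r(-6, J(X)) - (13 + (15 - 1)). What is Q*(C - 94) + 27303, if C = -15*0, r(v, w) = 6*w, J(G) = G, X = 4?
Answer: 27585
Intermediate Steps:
C = 0
Q = -3 (Q = 6*4 - (13 + (15 - 1)) = 24 - (13 + 14) = 24 - 1*27 = 24 - 27 = -3)
Q*(C - 94) + 27303 = -3*(0 - 94) + 27303 = -3*(-94) + 27303 = 282 + 27303 = 27585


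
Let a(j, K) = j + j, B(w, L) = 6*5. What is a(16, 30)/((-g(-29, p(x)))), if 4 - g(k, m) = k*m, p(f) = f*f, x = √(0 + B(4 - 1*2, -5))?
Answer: -16/437 ≈ -0.036613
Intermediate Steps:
B(w, L) = 30
a(j, K) = 2*j
x = √30 (x = √(0 + 30) = √30 ≈ 5.4772)
p(f) = f²
g(k, m) = 4 - k*m
a(16, 30)/((-g(-29, p(x)))) = (2*16)/((-(4 - 1*(-29)*(√30)²))) = 32/((-(4 - 1*(-29)*30))) = 32/((-(4 + 870))) = 32/((-1*874)) = 32/(-874) = 32*(-1/874) = -16/437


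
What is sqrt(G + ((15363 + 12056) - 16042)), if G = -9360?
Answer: sqrt(2017) ≈ 44.911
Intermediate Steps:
sqrt(G + ((15363 + 12056) - 16042)) = sqrt(-9360 + ((15363 + 12056) - 16042)) = sqrt(-9360 + (27419 - 16042)) = sqrt(-9360 + 11377) = sqrt(2017)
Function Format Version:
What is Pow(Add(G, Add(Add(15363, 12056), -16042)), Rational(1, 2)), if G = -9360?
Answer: Pow(2017, Rational(1, 2)) ≈ 44.911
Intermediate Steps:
Pow(Add(G, Add(Add(15363, 12056), -16042)), Rational(1, 2)) = Pow(Add(-9360, Add(Add(15363, 12056), -16042)), Rational(1, 2)) = Pow(Add(-9360, Add(27419, -16042)), Rational(1, 2)) = Pow(Add(-9360, 11377), Rational(1, 2)) = Pow(2017, Rational(1, 2))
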